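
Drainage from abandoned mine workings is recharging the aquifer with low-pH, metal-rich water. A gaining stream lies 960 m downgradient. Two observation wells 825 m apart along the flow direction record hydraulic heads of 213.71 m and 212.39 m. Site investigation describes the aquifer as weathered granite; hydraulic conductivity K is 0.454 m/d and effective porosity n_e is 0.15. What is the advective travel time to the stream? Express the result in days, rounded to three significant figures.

198000 days

Hydraulic gradient i = (213.71 − 212.39) / 825 = 1.32 / 825 = 0.001600
Specific discharge q = 0.454 × 0.001600 = 7.264e-4 m/d
Average linear velocity = 7.264e-4 / 0.15 = 0.004843 m/d
t = L / v = 960 / 0.004843 = 198200 d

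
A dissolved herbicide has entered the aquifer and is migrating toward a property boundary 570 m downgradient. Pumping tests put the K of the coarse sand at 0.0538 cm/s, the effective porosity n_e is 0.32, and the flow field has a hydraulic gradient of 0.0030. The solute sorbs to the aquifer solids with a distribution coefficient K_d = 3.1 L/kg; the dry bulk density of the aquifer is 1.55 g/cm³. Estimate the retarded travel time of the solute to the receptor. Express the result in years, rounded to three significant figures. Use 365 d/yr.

K = 0.0538 cm/s × 864 = 46.48 m/d
Darcy flux q = K·i = 46.48 × 0.0030 = 0.1394 m/d
Seepage velocity v = q / n = 0.1394 / 0.32 = 0.4358 m/d
Retardation R = 1 + ρ_b·K_d/n = 1 + 1.55×3.1/0.32 = 16.02
Contaminant velocity v_c = v/R = 0.4358/16.02 = 0.02721 m/d
t = L/v_c = 570/0.02721 = 20950 d
   = 20950/365 = 57.4 yr

57.4 years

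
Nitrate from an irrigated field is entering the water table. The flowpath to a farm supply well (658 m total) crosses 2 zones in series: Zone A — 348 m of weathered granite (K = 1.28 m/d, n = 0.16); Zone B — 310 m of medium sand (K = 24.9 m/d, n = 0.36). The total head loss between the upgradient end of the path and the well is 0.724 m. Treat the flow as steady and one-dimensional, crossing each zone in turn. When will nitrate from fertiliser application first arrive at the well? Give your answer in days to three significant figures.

65700 days

Continuity: the same q passes through each zone, so ΔH = q·Σ(L_j/K_j) — the zones act as resistances in series.
Σ(L/K) = 348/1.28 + 310/24.9 = 271.9 + 12.45 = 284.3 d
q = ΔH / Σ(L/K) = 0.724 / 284.3 = 0.002546 m/d (same in every zone)
Zone A: v = q/n = 0.002546/0.16 = 0.01591 m/d → t_A = 348/0.01591 = 21870 d
Zone B: v = q/n = 0.002546/0.36 = 0.007073 m/d → t_B = 310/0.007073 = 43830 d
Total t = 21870 + 43830 = 65690 d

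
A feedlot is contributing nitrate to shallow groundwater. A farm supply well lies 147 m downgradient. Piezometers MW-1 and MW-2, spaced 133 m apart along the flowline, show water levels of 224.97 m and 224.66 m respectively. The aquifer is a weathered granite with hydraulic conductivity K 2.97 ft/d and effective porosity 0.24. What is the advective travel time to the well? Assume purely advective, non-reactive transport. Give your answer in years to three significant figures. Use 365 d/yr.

45.8 years

Hydraulic gradient i = (224.97 − 224.66) / 133 = 0.31 / 133 = 0.002331
K = 2.97 ft/d × 0.3048 = 0.9053 m/d
Specific discharge q = 0.9053 × 0.002331 = 0.002110 m/d
v_s = q/n_e = 0.002110/0.24 = 0.008792 m/d
t = L / v = 147 / 0.008792 = 16720 d
   = 16720 / 365 = 45.8 yr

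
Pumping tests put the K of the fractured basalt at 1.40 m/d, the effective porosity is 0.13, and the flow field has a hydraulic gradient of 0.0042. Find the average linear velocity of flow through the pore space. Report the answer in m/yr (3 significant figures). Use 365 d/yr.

q = Ki = 1.40 × 0.0042 = 0.005880 m/d
Seepage velocity v = q / n = 0.005880 / 0.13 = 0.04523 m/d
   = 0.04523 × 365 = 16.5 m/yr

16.5 m/yr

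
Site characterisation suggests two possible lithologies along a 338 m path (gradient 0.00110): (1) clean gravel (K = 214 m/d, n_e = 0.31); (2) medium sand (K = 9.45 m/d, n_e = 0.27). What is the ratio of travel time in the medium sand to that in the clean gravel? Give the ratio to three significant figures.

Unit 1 (clean gravel): v = 214×0.0011/0.31 = 0.7594 m/d, t = 338/0.7594 = 445.1 d
Unit 2 (medium sand): v = 9.45×0.0011/0.27 = 0.03850 m/d, t = 338/0.03850 = 8779 d
t(medium sand) / t(clean gravel) = 8779/445.1 = 19.7

19.7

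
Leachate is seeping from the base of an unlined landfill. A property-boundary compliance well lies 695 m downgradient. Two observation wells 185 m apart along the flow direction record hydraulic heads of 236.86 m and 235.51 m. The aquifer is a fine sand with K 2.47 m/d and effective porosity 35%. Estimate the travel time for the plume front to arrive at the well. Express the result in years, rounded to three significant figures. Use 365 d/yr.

Hydraulic gradient i = (236.86 − 235.51) / 185 = 1.35 / 185 = 0.007297
q = Ki = 2.47 × 0.007297 = 0.01802 m/d
Average linear velocity = 0.01802 / 0.35 = 0.05150 m/d
t = L / v = 695 / 0.05150 = 13500 d
   = 13500 / 365 = 37.0 yr

37.0 years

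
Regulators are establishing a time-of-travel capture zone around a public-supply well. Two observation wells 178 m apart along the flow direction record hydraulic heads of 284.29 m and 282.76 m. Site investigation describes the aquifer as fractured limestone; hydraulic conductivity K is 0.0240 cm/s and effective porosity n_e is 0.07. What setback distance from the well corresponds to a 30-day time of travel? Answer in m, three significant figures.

Hydraulic gradient i = (284.29 − 282.76) / 178 = 1.53 / 178 = 0.008596
K = 0.0240 cm/s × 864 = 20.74 m/d
Specific discharge q = 20.74 × 0.008596 = 0.1782 m/d
Seepage velocity v = q / n = 0.1782 / 0.07 = 2.546 m/d
L = v × T = 2.546 × 30 = 76.39 m

76.4 m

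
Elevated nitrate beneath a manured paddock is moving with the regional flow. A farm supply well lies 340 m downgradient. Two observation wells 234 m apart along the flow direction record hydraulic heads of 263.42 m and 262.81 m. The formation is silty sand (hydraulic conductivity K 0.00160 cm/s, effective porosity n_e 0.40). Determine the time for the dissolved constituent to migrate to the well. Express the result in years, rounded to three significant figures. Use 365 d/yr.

Hydraulic gradient i = (263.42 − 262.81) / 234 = 0.61 / 234 = 0.002607
K = 0.00160 cm/s × 864 = 1.382 m/d
Specific discharge q = 1.382 × 0.002607 = 0.003604 m/d
v_s = q/n_e = 0.003604/0.40 = 0.009009 m/d
t = L / v = 340 / 0.009009 = 37740 d
   = 37740 / 365 = 103 yr

103 years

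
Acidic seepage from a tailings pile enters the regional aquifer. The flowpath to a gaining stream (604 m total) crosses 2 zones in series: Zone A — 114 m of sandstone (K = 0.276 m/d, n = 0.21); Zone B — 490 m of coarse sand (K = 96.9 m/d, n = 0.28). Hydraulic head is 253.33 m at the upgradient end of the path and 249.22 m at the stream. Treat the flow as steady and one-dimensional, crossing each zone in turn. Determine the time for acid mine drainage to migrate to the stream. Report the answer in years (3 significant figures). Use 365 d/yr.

Total head drop ΔH = 253.33 − 249.22 = 4.11 m
Continuity: the same q passes through each zone, so ΔH = q·Σ(L_j/K_j) — the zones act as resistances in series.
Σ(L/K) = 114/0.276 + 490/96.9 = 413.0 + 5.057 = 418.1 d
q = ΔH / Σ(L/K) = 4.11 / 418.1 = 0.009830 m/d (same in every zone)
Zone A: v = q/n = 0.009830/0.21 = 0.04681 m/d → t_A = 114/0.04681 = 2435 d
Zone B: v = q/n = 0.009830/0.28 = 0.03511 m/d → t_B = 490/0.03511 = 13960 d
Total t = 2435 + 13960 = 16390 d
   = 16390 / 365 = 44.9 yr

44.9 years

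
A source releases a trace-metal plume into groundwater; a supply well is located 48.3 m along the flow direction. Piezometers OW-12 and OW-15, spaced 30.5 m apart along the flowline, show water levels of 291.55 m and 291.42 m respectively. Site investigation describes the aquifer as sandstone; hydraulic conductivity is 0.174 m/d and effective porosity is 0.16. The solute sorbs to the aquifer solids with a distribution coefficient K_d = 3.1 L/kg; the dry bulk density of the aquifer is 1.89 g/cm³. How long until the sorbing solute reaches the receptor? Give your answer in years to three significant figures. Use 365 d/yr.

Hydraulic gradient i = (291.55 − 291.42) / 30.5 = 0.13 / 30.5 = 0.004262
Specific discharge q = 0.174 × 0.004262 = 7.416e-4 m/d
Seepage velocity v = q / n = 7.416e-4 / 0.16 = 0.004635 m/d
Retardation R = 1 + ρ_b·K_d/n = 1 + 1.89×3.1/0.16 = 37.62
Contaminant velocity v_c = v/R = 0.004635/37.62 = 1.232e-4 m/d
t = L/v_c = 48.3/1.232e-4 = 392000 d
   = 392000/365 = 1070 yr

1070 years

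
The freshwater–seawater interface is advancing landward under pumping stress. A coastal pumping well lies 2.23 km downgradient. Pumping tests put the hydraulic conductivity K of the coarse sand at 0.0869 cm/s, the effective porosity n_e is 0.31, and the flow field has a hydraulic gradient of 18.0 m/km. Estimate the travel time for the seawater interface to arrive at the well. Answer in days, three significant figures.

512 days

K = 0.0869 cm/s × 864 = 75.08 m/d
q = Ki = 75.08 × 0.018 = 1.351 m/d
Seepage velocity v = q / n = 1.351 / 0.31 = 4.360 m/d
L = 2.23 km = 2230 m
t = L / v = 2230 / 4.360 = 511.5 d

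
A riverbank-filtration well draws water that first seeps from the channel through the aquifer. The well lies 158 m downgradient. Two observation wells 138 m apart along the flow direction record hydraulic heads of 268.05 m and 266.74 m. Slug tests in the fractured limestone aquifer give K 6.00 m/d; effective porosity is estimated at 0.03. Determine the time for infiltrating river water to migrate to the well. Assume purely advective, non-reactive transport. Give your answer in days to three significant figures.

Hydraulic gradient i = (268.05 − 266.74) / 138 = 1.31 / 138 = 0.009493
Specific discharge q = 6.00 × 0.009493 = 0.05696 m/d
v = Ki/n = 6.00·0.009493/0.03 = 1.899 m/d
t = L / v = 158 / 1.899 = 83.22 d

83.2 days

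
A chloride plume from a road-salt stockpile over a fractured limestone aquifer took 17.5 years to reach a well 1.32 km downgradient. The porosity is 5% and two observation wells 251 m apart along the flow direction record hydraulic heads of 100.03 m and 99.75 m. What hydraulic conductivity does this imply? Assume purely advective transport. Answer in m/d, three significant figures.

9.26 m/d

Hydraulic gradient i = (100.03 − 99.75) / 251 = 0.28 / 251 = 0.001116
t = 17.5 years = 6388 d
L = 1.32 km = 1320 m
v = L / t = 1320 / 6388 = 0.2067 m/d
K = v · n / i = 0.2067 × 0.05 / 0.001116 = 9.26 m/d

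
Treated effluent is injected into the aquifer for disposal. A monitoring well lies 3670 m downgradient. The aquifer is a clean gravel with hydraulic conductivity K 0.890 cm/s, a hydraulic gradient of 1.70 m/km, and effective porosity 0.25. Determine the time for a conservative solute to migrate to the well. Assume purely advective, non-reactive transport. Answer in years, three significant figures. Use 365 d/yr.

K = 0.890 cm/s × 864 = 769.0 m/d
Darcy flux q = K·i = 769.0 × 0.0017 = 1.307 m/d
v = Ki/n = 769.0·0.0017/0.25 = 5.229 m/d
t = L / v = 3670 / 5.229 = 701.9 d
   = 701.9 / 365 = 1.92 yr

1.92 years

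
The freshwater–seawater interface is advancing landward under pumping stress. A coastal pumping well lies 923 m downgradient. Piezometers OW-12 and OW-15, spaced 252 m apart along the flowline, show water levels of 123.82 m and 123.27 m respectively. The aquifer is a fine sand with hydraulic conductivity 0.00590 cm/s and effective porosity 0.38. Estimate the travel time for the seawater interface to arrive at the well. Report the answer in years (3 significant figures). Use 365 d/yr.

86.4 years

Hydraulic gradient i = (123.82 − 123.27) / 252 = 0.55 / 252 = 0.002183
K = 0.00590 cm/s × 864 = 5.098 m/d
Specific discharge q = 5.098 × 0.002183 = 0.01113 m/d
v_s = q/n_e = 0.01113/0.38 = 0.02928 m/d
t = L / v = 923 / 0.02928 = 31530 d
   = 31530 / 365 = 86.4 yr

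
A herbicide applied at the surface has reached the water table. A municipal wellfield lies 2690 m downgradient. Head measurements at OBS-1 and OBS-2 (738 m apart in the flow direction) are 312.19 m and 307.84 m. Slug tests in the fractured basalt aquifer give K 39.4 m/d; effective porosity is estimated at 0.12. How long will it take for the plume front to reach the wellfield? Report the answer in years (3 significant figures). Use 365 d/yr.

3.81 years

Hydraulic gradient i = (312.19 − 307.84) / 738 = 4.35 / 738 = 0.005894
Specific discharge q = 39.4 × 0.005894 = 0.2322 m/d
v_s = q/n_e = 0.2322/0.12 = 1.935 m/d
t = L / v = 2690 / 1.935 = 1390 d
   = 1390 / 365 = 3.81 yr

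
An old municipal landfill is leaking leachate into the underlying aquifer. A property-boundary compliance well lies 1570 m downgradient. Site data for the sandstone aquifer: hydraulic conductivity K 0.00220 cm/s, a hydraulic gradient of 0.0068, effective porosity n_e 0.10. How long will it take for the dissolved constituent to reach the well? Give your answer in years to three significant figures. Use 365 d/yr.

33.3 years

K = 0.00220 cm/s × 864 = 1.901 m/d
q = Ki = 1.901 × 0.0068 = 0.01293 m/d
Average linear velocity = 0.01293 / 0.10 = 0.1293 m/d
t = L / v = 1570 / 0.1293 = 12150 d
   = 12150 / 365 = 33.3 yr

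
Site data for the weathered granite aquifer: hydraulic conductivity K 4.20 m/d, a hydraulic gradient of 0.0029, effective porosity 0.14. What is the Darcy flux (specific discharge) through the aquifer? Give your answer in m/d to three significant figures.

0.0122 m/d

Specific discharge q = 4.20 × 0.0029 = 0.01218 m/d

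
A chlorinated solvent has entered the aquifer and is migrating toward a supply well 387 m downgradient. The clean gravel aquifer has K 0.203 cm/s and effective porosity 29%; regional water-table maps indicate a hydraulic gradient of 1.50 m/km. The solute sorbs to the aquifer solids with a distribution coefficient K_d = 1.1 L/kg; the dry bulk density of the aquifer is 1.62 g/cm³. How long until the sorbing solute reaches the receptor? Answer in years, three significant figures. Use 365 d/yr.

K = 0.203 cm/s × 864 = 175.4 m/d
Darcy flux q = K·i = 175.4 × 0.0015 = 0.2631 m/d
v_s = q/n_e = 0.2631/0.29 = 0.9072 m/d
Retardation R = 1 + ρ_b·K_d/n = 1 + 1.62×1.1/0.29 = 7.145
Contaminant velocity v_c = v/R = 0.9072/7.145 = 0.1270 m/d
t = L/v_c = 387/0.1270 = 3048 d
   = 3048/365 = 8.35 yr

8.35 years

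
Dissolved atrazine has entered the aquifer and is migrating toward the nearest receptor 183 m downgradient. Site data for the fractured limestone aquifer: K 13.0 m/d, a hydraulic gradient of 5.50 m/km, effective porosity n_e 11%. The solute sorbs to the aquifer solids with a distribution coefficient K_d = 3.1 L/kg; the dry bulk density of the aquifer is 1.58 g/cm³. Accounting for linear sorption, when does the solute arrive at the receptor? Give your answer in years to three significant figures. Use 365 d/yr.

35.1 years

Specific discharge q = 13.0 × 0.0055 = 0.07150 m/d
Seepage velocity v = q / n = 0.07150 / 0.11 = 0.6500 m/d
Retardation R = 1 + ρ_b·K_d/n = 1 + 1.58×3.1/0.11 = 45.53
Contaminant velocity v_c = v/R = 0.6500/45.53 = 0.01428 m/d
t = L/v_c = 183/0.01428 = 12820 d
   = 12820/365 = 35.1 yr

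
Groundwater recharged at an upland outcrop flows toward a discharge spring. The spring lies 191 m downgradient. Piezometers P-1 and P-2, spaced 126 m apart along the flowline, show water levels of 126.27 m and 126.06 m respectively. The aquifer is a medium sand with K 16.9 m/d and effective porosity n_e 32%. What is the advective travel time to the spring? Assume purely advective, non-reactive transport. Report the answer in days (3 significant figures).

Hydraulic gradient i = (126.27 − 126.06) / 126 = 0.21 / 126 = 0.001667
Specific discharge q = 16.9 × 0.001667 = 0.02817 m/d
v_s = q/n_e = 0.02817/0.32 = 0.08802 m/d
t = L / v = 191 / 0.08802 = 2170 d

2170 days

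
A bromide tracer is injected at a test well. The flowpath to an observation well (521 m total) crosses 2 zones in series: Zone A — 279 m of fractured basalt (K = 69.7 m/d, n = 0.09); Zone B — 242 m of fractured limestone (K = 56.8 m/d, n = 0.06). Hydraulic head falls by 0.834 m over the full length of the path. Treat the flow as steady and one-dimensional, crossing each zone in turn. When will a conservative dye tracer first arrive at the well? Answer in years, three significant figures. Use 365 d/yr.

Continuity: the same q passes through each zone, so ΔH = q·Σ(L_j/K_j) — the zones act as resistances in series.
Σ(L/K) = 279/69.7 + 242/56.8 = 4.003 + 4.261 = 8.263 d
q = ΔH / Σ(L/K) = 0.834 / 8.263 = 0.1009 m/d (same in every zone)
Zone A: v = q/n = 0.1009/0.09 = 1.121 m/d → t_A = 279/1.121 = 248.8 d
Zone B: v = q/n = 0.1009/0.06 = 1.682 m/d → t_B = 242/1.682 = 143.9 d
Total t = 248.8 + 143.9 = 392.7 d
   = 392.7 / 365 = 1.08 yr

1.08 years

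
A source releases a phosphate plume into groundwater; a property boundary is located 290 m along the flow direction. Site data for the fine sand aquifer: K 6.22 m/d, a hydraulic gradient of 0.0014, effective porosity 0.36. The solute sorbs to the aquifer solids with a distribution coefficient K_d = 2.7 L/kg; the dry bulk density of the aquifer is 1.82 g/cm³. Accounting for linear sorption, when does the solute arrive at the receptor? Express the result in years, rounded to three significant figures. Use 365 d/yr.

481 years

Specific discharge q = 6.22 × 0.0014 = 0.008708 m/d
Average linear velocity = 0.008708 / 0.36 = 0.02419 m/d
Retardation R = 1 + ρ_b·K_d/n = 1 + 1.82×2.7/0.36 = 14.65
Contaminant velocity v_c = v/R = 0.02419/14.65 = 0.001651 m/d
t = L/v_c = 290/0.001651 = 175600 d
   = 175600/365 = 481 yr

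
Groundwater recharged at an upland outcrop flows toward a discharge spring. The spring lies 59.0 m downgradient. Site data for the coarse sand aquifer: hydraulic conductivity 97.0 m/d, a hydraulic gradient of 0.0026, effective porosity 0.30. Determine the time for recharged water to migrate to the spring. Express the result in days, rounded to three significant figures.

Darcy flux q = K·i = 97.0 × 0.0026 = 0.2522 m/d
Average linear velocity = 0.2522 / 0.30 = 0.8407 m/d
t = L / v = 59.0 / 0.8407 = 70.18 d

70.2 days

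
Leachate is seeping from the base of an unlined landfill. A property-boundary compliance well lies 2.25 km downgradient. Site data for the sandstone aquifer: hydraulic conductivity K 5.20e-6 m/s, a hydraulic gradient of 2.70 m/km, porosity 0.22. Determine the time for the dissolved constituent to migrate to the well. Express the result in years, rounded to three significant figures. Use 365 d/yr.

K = 5.20e-6 m/s × 86400 s/d = 0.4493 m/d
Darcy flux q = K·i = 0.4493 × 0.0027 = 0.001213 m/d
Seepage velocity v = q / n = 0.001213 / 0.22 = 0.005514 m/d
L = 2.25 km = 2250 m
t = L / v = 2250 / 0.005514 = 408100 d
   = 408100 / 365 = 1120 yr

1120 years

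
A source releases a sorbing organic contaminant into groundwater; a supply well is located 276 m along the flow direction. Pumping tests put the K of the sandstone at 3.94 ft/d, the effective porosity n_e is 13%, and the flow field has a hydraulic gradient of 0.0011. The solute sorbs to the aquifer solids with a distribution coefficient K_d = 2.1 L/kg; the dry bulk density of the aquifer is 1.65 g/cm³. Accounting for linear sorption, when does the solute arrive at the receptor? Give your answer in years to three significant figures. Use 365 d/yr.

2060 years

K = 3.94 ft/d × 0.3048 = 1.201 m/d
q = Ki = 1.201 × 0.0011 = 0.001321 m/d
Seepage velocity v = q / n = 0.001321 / 0.13 = 0.01016 m/d
Retardation R = 1 + ρ_b·K_d/n = 1 + 1.65×2.1/0.13 = 27.65
Contaminant velocity v_c = v/R = 0.01016/27.65 = 3.675e-4 m/d
t = L/v_c = 276/3.675e-4 = 751100 d
   = 751100/365 = 2060 yr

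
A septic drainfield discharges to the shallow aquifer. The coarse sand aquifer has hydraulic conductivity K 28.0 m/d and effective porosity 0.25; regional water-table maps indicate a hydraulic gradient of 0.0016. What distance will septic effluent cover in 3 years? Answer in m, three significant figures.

q = Ki = 28.0 × 0.0016 = 0.04480 m/d
v = Ki/n = 28.0·0.0016/0.25 = 0.1792 m/d
T = 3 yr × 365 = 1095 d
L = v × T = 0.1792 × 1095 = 196.2 m

196 m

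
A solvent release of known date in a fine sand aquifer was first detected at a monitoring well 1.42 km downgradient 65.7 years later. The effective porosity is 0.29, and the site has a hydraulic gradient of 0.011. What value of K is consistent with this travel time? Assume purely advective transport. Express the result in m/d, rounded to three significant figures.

t = 65.7 years = 23980 d
L = 1.42 km = 1420 m
v = L / t = 1420 / 23980 = 0.05921 m/d
K = v · n / i = 0.05921 × 0.29 / 0.011 = 1.56 m/d

1.56 m/d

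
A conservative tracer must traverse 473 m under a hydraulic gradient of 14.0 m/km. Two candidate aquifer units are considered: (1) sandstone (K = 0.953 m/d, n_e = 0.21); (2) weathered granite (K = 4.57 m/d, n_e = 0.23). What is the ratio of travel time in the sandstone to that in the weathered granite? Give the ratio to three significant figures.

Unit 1 (sandstone): v = 0.953×0.014/0.21 = 0.06353 m/d, t = 473/0.06353 = 7445 d
Unit 2 (weathered granite): v = 4.57×0.014/0.23 = 0.2782 m/d, t = 473/0.2782 = 1700 d
t(sandstone) / t(weathered granite) = 7445/1700 = 4.38

4.38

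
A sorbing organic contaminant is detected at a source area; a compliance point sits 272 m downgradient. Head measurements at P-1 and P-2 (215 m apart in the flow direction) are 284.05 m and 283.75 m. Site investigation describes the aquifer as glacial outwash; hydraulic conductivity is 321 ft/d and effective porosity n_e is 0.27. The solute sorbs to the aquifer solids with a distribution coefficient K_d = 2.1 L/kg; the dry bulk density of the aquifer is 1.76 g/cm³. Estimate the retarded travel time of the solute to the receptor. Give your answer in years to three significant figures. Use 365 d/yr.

21.6 years

Hydraulic gradient i = (284.05 − 283.75) / 215 = 0.30 / 215 = 0.001395
K = 321 ft/d × 0.3048 = 97.84 m/d
Darcy flux q = K·i = 97.84 × 0.001395 = 0.1365 m/d
v_s = q/n_e = 0.1365/0.27 = 0.5056 m/d
Retardation R = 1 + ρ_b·K_d/n = 1 + 1.76×2.1/0.27 = 14.69
Contaminant velocity v_c = v/R = 0.5056/14.69 = 0.03442 m/d
t = L/v_c = 272/0.03442 = 7902 d
   = 7902/365 = 21.6 yr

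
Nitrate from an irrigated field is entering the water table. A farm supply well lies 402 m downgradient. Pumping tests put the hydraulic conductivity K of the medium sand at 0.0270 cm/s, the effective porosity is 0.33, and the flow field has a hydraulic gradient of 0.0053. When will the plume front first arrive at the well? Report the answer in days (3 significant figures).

1070 days

K = 0.0270 cm/s × 864 = 23.33 m/d
Specific discharge q = 23.33 × 0.0053 = 0.1236 m/d
v_s = q/n_e = 0.1236/0.33 = 0.3747 m/d
t = L / v = 402 / 0.3747 = 1073 d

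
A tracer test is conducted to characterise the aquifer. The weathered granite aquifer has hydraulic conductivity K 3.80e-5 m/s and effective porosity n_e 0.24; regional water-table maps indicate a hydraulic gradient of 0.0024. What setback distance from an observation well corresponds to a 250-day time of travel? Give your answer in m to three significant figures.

8.21 m

K = 3.80e-5 m/s × 86400 s/d = 3.283 m/d
Specific discharge q = 3.283 × 0.0024 = 0.007880 m/d
Average linear velocity = 0.007880 / 0.24 = 0.03283 m/d
L = v × T = 0.03283 × 250 = 8.208 m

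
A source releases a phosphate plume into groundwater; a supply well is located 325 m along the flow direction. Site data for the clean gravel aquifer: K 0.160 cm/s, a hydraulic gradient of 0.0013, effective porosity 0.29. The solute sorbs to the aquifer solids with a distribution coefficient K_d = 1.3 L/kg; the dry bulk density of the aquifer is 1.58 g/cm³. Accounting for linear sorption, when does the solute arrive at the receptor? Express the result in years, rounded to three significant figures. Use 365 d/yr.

11.6 years

K = 0.160 cm/s × 864 = 138.2 m/d
q = Ki = 138.2 × 0.0013 = 0.1797 m/d
Average linear velocity = 0.1797 / 0.29 = 0.6197 m/d
Retardation R = 1 + ρ_b·K_d/n = 1 + 1.58×1.3/0.29 = 8.083
Contaminant velocity v_c = v/R = 0.6197/8.083 = 0.07667 m/d
t = L/v_c = 325/0.07667 = 4239 d
   = 4239/365 = 11.6 yr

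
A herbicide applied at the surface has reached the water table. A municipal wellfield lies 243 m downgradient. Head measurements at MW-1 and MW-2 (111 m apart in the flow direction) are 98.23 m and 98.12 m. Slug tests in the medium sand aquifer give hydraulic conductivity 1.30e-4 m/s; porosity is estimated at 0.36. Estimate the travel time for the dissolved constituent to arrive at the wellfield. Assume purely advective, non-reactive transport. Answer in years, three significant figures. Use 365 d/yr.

Hydraulic gradient i = (98.23 − 98.12) / 111 = 0.11 / 111 = 9.910e-4
K = 1.30e-4 m/s × 86400 s/d = 11.23 m/d
q = Ki = 11.23 × 9.910e-4 = 0.01113 m/d
Average linear velocity = 0.01113 / 0.36 = 0.03092 m/d
t = L / v = 243 / 0.03092 = 7859 d
   = 7859 / 365 = 21.5 yr

21.5 years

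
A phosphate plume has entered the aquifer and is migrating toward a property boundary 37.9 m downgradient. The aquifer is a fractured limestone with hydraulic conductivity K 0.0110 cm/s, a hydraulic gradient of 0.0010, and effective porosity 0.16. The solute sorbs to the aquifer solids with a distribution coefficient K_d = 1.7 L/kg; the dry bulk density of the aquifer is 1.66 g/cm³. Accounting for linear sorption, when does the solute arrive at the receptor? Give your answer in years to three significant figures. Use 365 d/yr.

32.6 years

K = 0.0110 cm/s × 864 = 9.504 m/d
Specific discharge q = 9.504 × 0.0010 = 0.009504 m/d
Average linear velocity = 0.009504 / 0.16 = 0.05940 m/d
Retardation R = 1 + ρ_b·K_d/n = 1 + 1.66×1.7/0.16 = 18.64
Contaminant velocity v_c = v/R = 0.05940/18.64 = 0.003187 m/d
t = L/v_c = 37.9/0.003187 = 11890 d
   = 11890/365 = 32.6 yr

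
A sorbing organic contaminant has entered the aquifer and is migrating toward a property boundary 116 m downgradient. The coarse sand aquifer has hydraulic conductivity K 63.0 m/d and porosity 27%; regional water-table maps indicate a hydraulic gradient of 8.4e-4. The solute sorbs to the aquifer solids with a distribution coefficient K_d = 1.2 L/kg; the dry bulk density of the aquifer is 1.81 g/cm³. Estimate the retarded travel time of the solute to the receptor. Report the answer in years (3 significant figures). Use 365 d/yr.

14.7 years

Specific discharge q = 63.0 × 8.4e-4 = 0.05292 m/d
Average linear velocity = 0.05292 / 0.27 = 0.1960 m/d
Retardation R = 1 + ρ_b·K_d/n = 1 + 1.81×1.2/0.27 = 9.044
Contaminant velocity v_c = v/R = 0.1960/9.044 = 0.02167 m/d
t = L/v_c = 116/0.02167 = 5353 d
   = 5353/365 = 14.7 yr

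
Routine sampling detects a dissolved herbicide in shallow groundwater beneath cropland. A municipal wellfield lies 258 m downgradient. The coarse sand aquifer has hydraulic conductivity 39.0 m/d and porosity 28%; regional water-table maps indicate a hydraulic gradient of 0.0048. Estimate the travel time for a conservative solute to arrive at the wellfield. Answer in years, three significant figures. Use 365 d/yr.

Darcy flux q = K·i = 39.0 × 0.0048 = 0.1872 m/d
Average linear velocity = 0.1872 / 0.28 = 0.6686 m/d
t = L / v = 258 / 0.6686 = 385.9 d
   = 385.9 / 365 = 1.06 yr

1.06 years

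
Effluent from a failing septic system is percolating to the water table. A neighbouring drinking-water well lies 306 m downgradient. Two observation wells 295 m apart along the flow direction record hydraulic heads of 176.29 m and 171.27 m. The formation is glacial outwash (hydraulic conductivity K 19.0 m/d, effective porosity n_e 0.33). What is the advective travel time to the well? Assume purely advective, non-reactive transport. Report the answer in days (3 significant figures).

Hydraulic gradient i = (176.29 − 171.27) / 295 = 5.02 / 295 = 0.01702
Specific discharge q = 19.0 × 0.01702 = 0.3233 m/d
v = Ki/n = 19.0·0.01702/0.33 = 0.9798 m/d
t = L / v = 306 / 0.9798 = 312.3 d

312 days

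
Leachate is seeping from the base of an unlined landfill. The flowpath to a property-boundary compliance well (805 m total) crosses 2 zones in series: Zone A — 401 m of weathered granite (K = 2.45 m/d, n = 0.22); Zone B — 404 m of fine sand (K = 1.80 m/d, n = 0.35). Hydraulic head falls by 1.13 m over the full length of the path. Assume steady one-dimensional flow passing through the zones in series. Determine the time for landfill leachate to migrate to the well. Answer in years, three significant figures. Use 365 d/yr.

216 years

Steady 1-D flow in series ⇒ the Darcy flux q is identical in every zone and the zone head losses add (resistances L/K in series).
Σ(L/K) = 401/2.45 + 404/1.80 = 163.7 + 224.4 = 388.1 d
q = ΔH / Σ(L/K) = 1.13 / 388.1 = 0.002911 m/d (same in every zone)
Zone A: v = q/n = 0.002911/0.22 = 0.01323 m/d → t_A = 401/0.01323 = 30300 d
Zone B: v = q/n = 0.002911/0.35 = 0.008319 m/d → t_B = 404/0.008319 = 48570 d
Total t = 30300 + 48570 = 78870 d
   = 78870 / 365 = 216 yr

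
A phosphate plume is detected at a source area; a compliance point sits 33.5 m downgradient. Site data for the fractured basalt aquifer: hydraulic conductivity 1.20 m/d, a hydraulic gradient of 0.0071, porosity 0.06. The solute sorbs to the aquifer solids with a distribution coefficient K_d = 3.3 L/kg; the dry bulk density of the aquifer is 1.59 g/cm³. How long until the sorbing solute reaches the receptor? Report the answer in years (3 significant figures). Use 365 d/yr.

q = Ki = 1.20 × 0.0071 = 0.008520 m/d
Average linear velocity = 0.008520 / 0.06 = 0.1420 m/d
Retardation R = 1 + ρ_b·K_d/n = 1 + 1.59×3.3/0.06 = 88.45
Contaminant velocity v_c = v/R = 0.1420/88.45 = 0.001605 m/d
t = L/v_c = 33.5/0.001605 = 20870 d
   = 20870/365 = 57.2 yr

57.2 years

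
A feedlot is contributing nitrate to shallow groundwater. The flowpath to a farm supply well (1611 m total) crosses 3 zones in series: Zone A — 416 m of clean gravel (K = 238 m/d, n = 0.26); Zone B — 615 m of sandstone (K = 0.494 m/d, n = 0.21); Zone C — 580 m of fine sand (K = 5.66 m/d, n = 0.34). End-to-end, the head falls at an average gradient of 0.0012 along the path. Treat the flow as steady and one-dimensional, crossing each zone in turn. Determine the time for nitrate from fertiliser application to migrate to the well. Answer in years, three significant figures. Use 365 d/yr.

Continuity: the same q passes through each zone, so ΔH = q·Σ(L_j/K_j) — the zones act as resistances in series.
Σ(L/K) = 416/238 + 615/0.494 + 580/5.66 = 1.748 + 1245 + 102.5 = 1349 d
K_eq = L_total / Σ(L/K) = 1611 / 1349 = 1.194 m/d
q = K_eq · i = 1.194 × 0.0012 = 0.001433 m/d (same in every zone)
Zone A: v = q/n = 0.001433/0.26 = 0.005511 m/d → t_A = 416/0.005511 = 75480 d
Zone B: v = q/n = 0.001433/0.21 = 0.006823 m/d → t_B = 615/0.006823 = 90130 d
Zone C: v = q/n = 0.001433/0.34 = 0.004214 m/d → t_C = 580/0.004214 = 137600 d
Total t = 75480 + 90130 + 137600 = 303200 d
   = 303200 / 365 = 831 yr

831 years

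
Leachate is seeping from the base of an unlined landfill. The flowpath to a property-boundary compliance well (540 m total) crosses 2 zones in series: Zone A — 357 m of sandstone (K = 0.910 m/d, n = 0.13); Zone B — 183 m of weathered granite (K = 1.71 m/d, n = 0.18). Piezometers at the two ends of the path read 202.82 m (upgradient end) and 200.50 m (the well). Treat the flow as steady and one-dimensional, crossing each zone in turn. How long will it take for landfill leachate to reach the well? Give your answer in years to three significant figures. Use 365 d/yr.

Total head drop ΔH = 202.82 − 200.50 = 2.32 m
Steady 1-D flow in series ⇒ the Darcy flux q is identical in every zone and the zone head losses add (resistances L/K in series).
Σ(L/K) = 357/0.910 + 183/1.71 = 392.3 + 107.0 = 499.3 d
q = ΔH / Σ(L/K) = 2.32 / 499.3 = 0.004646 m/d (same in every zone)
Zone A: v = q/n = 0.004646/0.13 = 0.03574 m/d → t_A = 357/0.03574 = 9989 d
Zone B: v = q/n = 0.004646/0.18 = 0.02581 m/d → t_B = 183/0.02581 = 7090 d
Total t = 9989 + 7090 = 17080 d
   = 17080 / 365 = 46.8 yr

46.8 years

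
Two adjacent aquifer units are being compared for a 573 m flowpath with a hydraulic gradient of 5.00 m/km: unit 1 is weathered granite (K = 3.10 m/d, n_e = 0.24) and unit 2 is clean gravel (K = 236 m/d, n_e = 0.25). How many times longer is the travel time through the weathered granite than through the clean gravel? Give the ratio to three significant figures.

Unit 1 (weathered granite): v = 3.10×0.0050/0.24 = 0.06458 m/d, t = 573/0.06458 = 8872 d
Unit 2 (clean gravel): v = 236×0.0050/0.25 = 4.720 m/d, t = 573/4.720 = 121.4 d
t(weathered granite) / t(clean gravel) = 8872/121.4 = 73.1

73.1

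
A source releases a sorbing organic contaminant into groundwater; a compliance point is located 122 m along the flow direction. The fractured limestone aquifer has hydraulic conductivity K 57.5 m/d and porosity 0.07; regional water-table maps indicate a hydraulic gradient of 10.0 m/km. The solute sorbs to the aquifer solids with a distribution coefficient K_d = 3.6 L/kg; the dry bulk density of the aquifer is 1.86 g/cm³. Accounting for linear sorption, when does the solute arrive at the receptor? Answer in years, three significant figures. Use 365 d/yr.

Darcy flux q = K·i = 57.5 × 0.010 = 0.5750 m/d
Average linear velocity = 0.5750 / 0.07 = 8.214 m/d
Retardation R = 1 + ρ_b·K_d/n = 1 + 1.86×3.6/0.07 = 96.66
Contaminant velocity v_c = v/R = 8.214/96.66 = 0.08498 m/d
t = L/v_c = 122/0.08498 = 1436 d
   = 1436/365 = 3.93 yr

3.93 years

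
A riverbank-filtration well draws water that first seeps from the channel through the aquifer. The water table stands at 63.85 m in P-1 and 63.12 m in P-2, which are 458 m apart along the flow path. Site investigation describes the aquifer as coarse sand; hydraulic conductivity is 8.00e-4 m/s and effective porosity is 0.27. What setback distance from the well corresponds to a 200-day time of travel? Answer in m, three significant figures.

Hydraulic gradient i = (63.85 − 63.12) / 458 = 0.73 / 458 = 0.001594
K = 8.00e-4 m/s × 86400 s/d = 69.12 m/d
q = Ki = 69.12 × 0.001594 = 0.1102 m/d
Seepage velocity v = q / n = 0.1102 / 0.27 = 0.4080 m/d
L = v × T = 0.4080 × 200 = 81.61 m

81.6 m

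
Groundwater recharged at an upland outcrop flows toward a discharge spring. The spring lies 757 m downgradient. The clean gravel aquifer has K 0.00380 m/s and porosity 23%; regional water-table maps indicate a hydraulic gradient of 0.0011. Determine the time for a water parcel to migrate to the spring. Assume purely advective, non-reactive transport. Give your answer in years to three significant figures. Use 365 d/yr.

1.32 years

K = 0.00380 m/s × 86400 s/d = 328.3 m/d
q = Ki = 328.3 × 0.0011 = 0.3612 m/d
Average linear velocity = 0.3612 / 0.23 = 1.570 m/d
t = L / v = 757 / 1.570 = 482.1 d
   = 482.1 / 365 = 1.32 yr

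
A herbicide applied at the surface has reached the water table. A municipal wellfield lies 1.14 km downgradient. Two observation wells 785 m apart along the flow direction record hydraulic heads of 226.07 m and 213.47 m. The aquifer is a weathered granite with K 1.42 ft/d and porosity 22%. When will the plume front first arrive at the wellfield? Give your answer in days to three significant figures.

Hydraulic gradient i = (226.07 − 213.47) / 785 = 12.60 / 785 = 0.01605
K = 1.42 ft/d × 0.3048 = 0.4328 m/d
Darcy flux q = K·i = 0.4328 × 0.01605 = 0.006947 m/d
v = Ki/n = 0.4328·0.01605/0.22 = 0.03158 m/d
L = 1.14 km = 1140 m
t = L / v = 1140 / 0.03158 = 36100 d

36100 days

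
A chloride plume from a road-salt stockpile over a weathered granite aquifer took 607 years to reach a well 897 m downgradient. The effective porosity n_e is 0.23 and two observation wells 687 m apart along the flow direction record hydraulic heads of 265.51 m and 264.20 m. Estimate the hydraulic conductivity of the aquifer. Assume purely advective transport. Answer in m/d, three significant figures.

Hydraulic gradient i = (265.51 − 264.20) / 687 = 1.31 / 687 = 0.001907
t = 607 years = 221600 d
v = L / t = 897 / 221600 = 0.004049 m/d
K = v · n / i = 0.004049 × 0.23 / 0.001907 = 0.488 m/d

0.488 m/d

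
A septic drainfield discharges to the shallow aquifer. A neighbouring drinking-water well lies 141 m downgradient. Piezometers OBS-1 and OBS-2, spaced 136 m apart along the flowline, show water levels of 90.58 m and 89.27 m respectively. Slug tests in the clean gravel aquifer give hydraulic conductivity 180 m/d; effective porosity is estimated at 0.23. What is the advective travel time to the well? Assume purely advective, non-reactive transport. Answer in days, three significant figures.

18.7 days

Hydraulic gradient i = (90.58 − 89.27) / 136 = 1.31 / 136 = 0.009632
Darcy flux q = K·i = 180 × 0.009632 = 1.734 m/d
v = Ki/n = 180·0.009632/0.23 = 7.538 m/d
t = L / v = 141 / 7.538 = 18.70 d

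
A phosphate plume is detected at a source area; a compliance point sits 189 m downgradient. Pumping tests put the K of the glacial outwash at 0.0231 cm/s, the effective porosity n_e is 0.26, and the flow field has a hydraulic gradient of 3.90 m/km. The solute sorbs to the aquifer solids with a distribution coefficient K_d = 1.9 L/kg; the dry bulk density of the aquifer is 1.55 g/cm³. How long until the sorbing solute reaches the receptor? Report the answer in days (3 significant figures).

7780 days

K = 0.0231 cm/s × 864 = 19.96 m/d
Specific discharge q = 19.96 × 0.0039 = 0.07784 m/d
Average linear velocity = 0.07784 / 0.26 = 0.2994 m/d
Retardation R = 1 + ρ_b·K_d/n = 1 + 1.55×1.9/0.26 = 12.33
Contaminant velocity v_c = v/R = 0.2994/12.33 = 0.02429 m/d
t = L/v_c = 189/0.02429 = 7782 d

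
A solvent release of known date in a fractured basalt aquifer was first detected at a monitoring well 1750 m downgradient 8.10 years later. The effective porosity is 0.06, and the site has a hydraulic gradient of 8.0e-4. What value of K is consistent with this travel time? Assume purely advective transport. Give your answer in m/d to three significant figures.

t = 8.10 years = 2957 d
v = L / t = 1750 / 2957 = 0.5919 m/d
K = v · n / i = 0.5919 × 0.06 / 8.0e-4 = 44.4 m/d

44.4 m/d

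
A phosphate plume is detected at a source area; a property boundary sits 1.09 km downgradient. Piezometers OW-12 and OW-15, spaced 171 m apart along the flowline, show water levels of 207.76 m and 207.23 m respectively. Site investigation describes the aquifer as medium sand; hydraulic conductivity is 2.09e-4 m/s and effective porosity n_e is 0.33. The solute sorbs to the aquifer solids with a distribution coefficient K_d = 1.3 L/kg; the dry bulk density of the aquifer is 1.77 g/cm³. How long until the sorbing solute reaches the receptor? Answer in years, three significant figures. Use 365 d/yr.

Hydraulic gradient i = (207.76 − 207.23) / 171 = 0.53 / 171 = 0.003099
K = 2.09e-4 m/s × 86400 s/d = 18.06 m/d
q = Ki = 18.06 × 0.003099 = 0.05597 m/d
v_s = q/n_e = 0.05597/0.33 = 0.1696 m/d
Retardation R = 1 + ρ_b·K_d/n = 1 + 1.77×1.3/0.33 = 7.973
Contaminant velocity v_c = v/R = 0.1696/7.973 = 0.02127 m/d
L = 1.09 km = 1090 m
t = L/v_c = 1090/0.02127 = 51240 d
   = 51240/365 = 140 yr

140 years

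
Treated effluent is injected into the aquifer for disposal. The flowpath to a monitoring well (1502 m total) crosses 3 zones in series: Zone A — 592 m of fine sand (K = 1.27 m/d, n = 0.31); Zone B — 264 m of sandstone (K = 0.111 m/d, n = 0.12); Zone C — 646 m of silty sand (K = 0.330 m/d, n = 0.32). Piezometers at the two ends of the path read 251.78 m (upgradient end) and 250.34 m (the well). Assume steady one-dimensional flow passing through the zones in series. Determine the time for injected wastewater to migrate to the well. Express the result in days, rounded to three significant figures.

Total head drop ΔH = 251.78 − 250.34 = 1.44 m
Steady 1-D flow in series ⇒ the Darcy flux q is identical in every zone and the zone head losses add (resistances L/K in series).
Σ(L/K) = 592/1.27 + 264/0.111 + 646/0.330 = 466.1 + 2378 + 1958 = 4802 d
q = ΔH / Σ(L/K) = 1.44 / 4802 = 2.999e-4 m/d (same in every zone)
Zone A: v = q/n = 2.999e-4/0.31 = 9.673e-4 m/d → t_A = 592/9.673e-4 = 612000 d
Zone B: v = q/n = 2.999e-4/0.12 = 0.002499 m/d → t_B = 264/0.002499 = 105600 d
Zone C: v = q/n = 2.999e-4/0.32 = 9.371e-4 m/d → t_C = 646/9.371e-4 = 689400 d
Total t = 612000 + 105600 + 689400 = 1.407e6 d

1.41e6 days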